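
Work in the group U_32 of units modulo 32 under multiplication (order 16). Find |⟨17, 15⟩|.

|⟨17⟩| = 2 and |⟨15⟩| = 2, so |H| is a multiple of lcm(2, 2) = 2 and divides |G| = 16.
Closing under the operation: H = {1, 15, 17, 31}, so |H| = 4.

4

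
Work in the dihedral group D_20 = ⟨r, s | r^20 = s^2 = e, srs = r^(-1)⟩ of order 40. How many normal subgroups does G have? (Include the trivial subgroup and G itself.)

G has 48 subgroups. Checking conjugation-invariance by order — order 1: 1/1 normal; order 2: 1/21 normal; order 4: 1/11 normal; order 5: 1/1 normal; order 8: 0/5 normal; order 10: 1/5 normal; order 20: 3/3 normal; order 40: 1/1 normal.
Total normal subgroups: 9.

9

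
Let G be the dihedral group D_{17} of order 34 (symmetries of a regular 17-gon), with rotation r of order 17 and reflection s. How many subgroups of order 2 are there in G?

|G| = 34 and 2 | 34, so subgroups of order 2 are possible by Lagrange.
The subgroups of order 2 are: {e, r^10s}; {e, r^11s}; {e, r^12s}; {e, r^13s}; … (17 in all).
So G has 17 subgroups of order 2.

17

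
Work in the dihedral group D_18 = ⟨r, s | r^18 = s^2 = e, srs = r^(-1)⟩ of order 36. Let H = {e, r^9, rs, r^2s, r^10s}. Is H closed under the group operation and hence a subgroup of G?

No

|H| = 5 does not divide |G| = 36, so by Lagrange H is not a subgroup.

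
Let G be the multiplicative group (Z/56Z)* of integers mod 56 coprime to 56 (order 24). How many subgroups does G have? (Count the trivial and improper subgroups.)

|G| = 24, so by Lagrange every subgroup order divides 24. Divisors: 1, 2, 3, 4, 6, 8, 12, 24.
Subgroups by order — order 1: 1; order 2: 7; order 3: 1; order 4: 7; order 6: 7; order 8: 1; order 12: 7; order 24: 1.
Total: 1 + 7 + 1 + 7 + 7 + 1 + 7 + 1 = 32.

32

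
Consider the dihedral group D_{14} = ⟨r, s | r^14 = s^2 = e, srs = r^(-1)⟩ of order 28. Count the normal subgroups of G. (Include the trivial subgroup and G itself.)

7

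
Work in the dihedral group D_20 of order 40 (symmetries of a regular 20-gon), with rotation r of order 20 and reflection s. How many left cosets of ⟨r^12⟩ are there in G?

|⟨r^12⟩| = 5 and |G| = 40.
By Lagrange, [G : H] = |G|/|H| = 40/5 = 8.

8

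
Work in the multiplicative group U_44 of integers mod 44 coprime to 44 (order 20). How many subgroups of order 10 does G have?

|G| = 20 and 10 | 20, so subgroups of order 10 are possible by Lagrange.
The subgroups of order 10 are: {1, 5, 9, 13, 17, 21, 25, 29, 37, 41}; {1, 3, 5, 9, 15, 23, 25, 27, 31, 37}; {1, 5, 7, 9, 19, 25, 35, 37, 39, 43}.
So G has 3 subgroups of order 10.

3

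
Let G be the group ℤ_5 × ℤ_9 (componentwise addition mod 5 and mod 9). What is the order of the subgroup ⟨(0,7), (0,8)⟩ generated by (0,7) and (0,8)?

9

|⟨(0,7)⟩| = 9 and |⟨(0,8)⟩| = 9, so |H| is a multiple of lcm(9, 9) = 9 and divides |G| = 45.
Closing under the operation: H = {(0,0), (0,1), (0,2), (0,3), (0,4), (0,5), (0,6), (0,7), (0,8)}, so |H| = 9.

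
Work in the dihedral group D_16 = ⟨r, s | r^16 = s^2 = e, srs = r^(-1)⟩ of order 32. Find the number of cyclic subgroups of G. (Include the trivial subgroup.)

Each element a generates a cyclic subgroup ⟨a⟩; distinct elements may generate the same one (a cyclic group of order d has φ(d) generators).
Cyclic subgroups by order — order 1: 1; order 2: 17; order 4: 1; order 8: 1; order 16: 1.
Total: 21.

21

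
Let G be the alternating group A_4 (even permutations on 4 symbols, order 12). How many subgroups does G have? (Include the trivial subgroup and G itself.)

10

|G| = 12, so by Lagrange every subgroup order divides 12. Divisors: 1, 2, 3, 4, 6, 12.
Subgroups by order — order 1: 1; order 2: 3; order 3: 4; order 4: 1; order 6: 0; order 12: 1.
Total: 1 + 3 + 4 + 1 + 0 + 1 = 10.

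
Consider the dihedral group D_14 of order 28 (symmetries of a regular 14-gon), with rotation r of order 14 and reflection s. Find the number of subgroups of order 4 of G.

7

|G| = 28 and 4 | 28, so subgroups of order 4 are possible by Lagrange.
The subgroups of order 4 are: {e, r^7, r^3s, r^10s}; {e, r^7, r^4s, r^11s}; {e, r^7, r^5s, r^12s}; {e, r^7, r^6s, r^13s}; … (7 in all).
So G has 7 subgroups of order 4.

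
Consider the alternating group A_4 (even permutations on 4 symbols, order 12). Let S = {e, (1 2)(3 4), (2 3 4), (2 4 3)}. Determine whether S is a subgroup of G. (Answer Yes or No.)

No

Closure fails: (2 4 3) ∘ (1 2)(3 4) = (1 4 2) ∉ S. So S is not a subgroup.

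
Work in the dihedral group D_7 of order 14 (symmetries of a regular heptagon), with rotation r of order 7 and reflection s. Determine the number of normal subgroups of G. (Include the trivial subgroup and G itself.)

3

G has 10 subgroups. Checking conjugation-invariance by order — order 1: 1/1 normal; order 2: 0/7 normal; order 7: 1/1 normal; order 14: 1/1 normal.
Total normal subgroups: 3.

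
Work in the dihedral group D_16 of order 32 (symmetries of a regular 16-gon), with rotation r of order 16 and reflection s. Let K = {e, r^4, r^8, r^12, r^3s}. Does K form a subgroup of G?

|K| = 5 does not divide |G| = 32, so by Lagrange K is not a subgroup.

No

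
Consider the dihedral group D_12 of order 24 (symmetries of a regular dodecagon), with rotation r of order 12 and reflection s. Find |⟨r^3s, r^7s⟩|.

6

|⟨r^3s⟩| = 2 and |⟨r^7s⟩| = 2, so |H| is a multiple of lcm(2, 2) = 2 and divides |G| = 24.
Closing under the operation: H = {e, r^4, r^8, r^3s, r^7s, r^11s}, so |H| = 6.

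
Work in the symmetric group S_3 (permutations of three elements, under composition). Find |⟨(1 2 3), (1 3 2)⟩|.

|⟨(1 2 3)⟩| = 3 and |⟨(1 3 2)⟩| = 3, so |H| is a multiple of lcm(3, 3) = 3 and divides |G| = 6.
Closing under the operation: H = {e, (1 2 3), (1 3 2)}, so |H| = 3.

3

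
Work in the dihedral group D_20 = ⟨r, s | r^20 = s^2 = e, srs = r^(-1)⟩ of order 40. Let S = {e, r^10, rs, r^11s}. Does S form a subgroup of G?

|S| = 4 divides |G| = 40, consistent with Lagrange.
S contains the identity, every element's inverse is in S, and S is closed under ·: it is a subgroup.

Yes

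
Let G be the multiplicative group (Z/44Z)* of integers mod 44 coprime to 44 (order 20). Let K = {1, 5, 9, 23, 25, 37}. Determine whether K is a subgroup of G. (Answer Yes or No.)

|K| = 6 does not divide |G| = 20, so by Lagrange K is not a subgroup.

No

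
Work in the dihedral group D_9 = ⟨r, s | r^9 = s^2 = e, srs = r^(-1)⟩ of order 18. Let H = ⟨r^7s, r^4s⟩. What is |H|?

6

|⟨r^7s⟩| = 2 and |⟨r^4s⟩| = 2, so |H| is a multiple of lcm(2, 2) = 2 and divides |G| = 18.
Closing under the operation: H = {e, r^3, r^6, rs, r^4s, r^7s}, so |H| = 6.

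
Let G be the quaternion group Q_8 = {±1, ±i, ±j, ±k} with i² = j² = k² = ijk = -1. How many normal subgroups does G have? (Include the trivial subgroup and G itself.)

G has 6 subgroups. Checking conjugation-invariance by order — order 1: 1/1 normal; order 2: 1/1 normal; order 4: 3/3 normal; order 8: 1/1 normal.
Total normal subgroups: 6.

6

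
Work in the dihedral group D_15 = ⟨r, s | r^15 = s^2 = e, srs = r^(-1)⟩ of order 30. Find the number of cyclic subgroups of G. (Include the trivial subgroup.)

19

A cyclic subgroup of order d is generated by each of its φ(d) elements of order d, so the cyclic subgroups of order d number (#elements of order d)/φ(d).
Cyclic subgroups by order — order 1: 1; order 2: 15; order 3: 1; order 5: 1; order 15: 1.
Total: 19.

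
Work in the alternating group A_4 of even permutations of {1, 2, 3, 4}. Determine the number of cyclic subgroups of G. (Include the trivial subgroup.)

8

A cyclic subgroup of order d is generated by each of its φ(d) elements of order d, so the cyclic subgroups of order d number (#elements of order d)/φ(d).
Cyclic subgroups by order — order 1: 1; order 2: 3; order 3: 4.
Total: 8.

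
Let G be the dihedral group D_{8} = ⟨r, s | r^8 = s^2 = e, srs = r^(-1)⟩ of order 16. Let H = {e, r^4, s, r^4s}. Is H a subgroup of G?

Yes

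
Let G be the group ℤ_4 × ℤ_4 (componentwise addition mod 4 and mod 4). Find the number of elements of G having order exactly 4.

12

An element (a,b) has order lcm(ord(a), ord(b)); count pairs with lcm equal to 4.
Enumerating gives 12 such elements.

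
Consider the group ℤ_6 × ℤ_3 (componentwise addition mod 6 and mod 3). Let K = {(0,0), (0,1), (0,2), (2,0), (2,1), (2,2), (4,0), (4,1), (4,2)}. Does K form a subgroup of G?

|K| = 9 divides |G| = 18, consistent with Lagrange.
K contains the identity, every element's inverse is in K, and K is closed under +: it is a subgroup.

Yes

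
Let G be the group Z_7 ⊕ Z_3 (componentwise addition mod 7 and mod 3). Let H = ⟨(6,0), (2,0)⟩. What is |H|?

7

|⟨(6,0)⟩| = 7 and |⟨(2,0)⟩| = 7, so |H| is a multiple of lcm(7, 7) = 7 and divides |G| = 21.
Closing under the operation: H = {(0,0), (1,0), (2,0), (3,0), (4,0), (5,0), (6,0)}, so |H| = 7.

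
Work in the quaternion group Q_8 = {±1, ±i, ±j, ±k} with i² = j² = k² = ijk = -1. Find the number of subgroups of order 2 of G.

|G| = 8 and 2 | 8, so subgroups of order 2 are possible by Lagrange.
The subgroups of order 2 are: {1, -1}.
So G has 1 subgroup of order 2.

1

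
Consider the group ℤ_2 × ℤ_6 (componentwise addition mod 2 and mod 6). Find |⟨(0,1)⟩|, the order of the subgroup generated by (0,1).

The order of (0,1) in Z_2 × Z_6 is lcm(ord(0) in Z_2, ord(1) in Z_6).
ord(0) = 1 and ord(1) = 6, so |⟨(0,1)⟩| = lcm(1, 6) = 6.

6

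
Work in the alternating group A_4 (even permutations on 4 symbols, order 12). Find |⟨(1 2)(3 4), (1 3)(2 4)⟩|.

4

|⟨(1 2)(3 4)⟩| = 2 and |⟨(1 3)(2 4)⟩| = 2, so |H| is a multiple of lcm(2, 2) = 2 and divides |G| = 12.
Closing under the operation: H = {e, (1 2)(3 4), (1 3)(2 4), (1 4)(2 3)}, so |H| = 4.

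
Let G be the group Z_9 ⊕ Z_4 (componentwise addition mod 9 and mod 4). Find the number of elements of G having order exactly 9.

6

An element (a,b) has order lcm(ord(a), ord(b)); count pairs with lcm equal to 9.
Enumerating gives 6 such elements.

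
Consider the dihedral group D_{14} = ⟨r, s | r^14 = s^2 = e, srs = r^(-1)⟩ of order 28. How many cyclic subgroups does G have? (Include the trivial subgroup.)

18

Each element a generates a cyclic subgroup ⟨a⟩; distinct elements may generate the same one (a cyclic group of order d has φ(d) generators).
Cyclic subgroups by order — order 1: 1; order 2: 15; order 7: 1; order 14: 1.
Total: 18.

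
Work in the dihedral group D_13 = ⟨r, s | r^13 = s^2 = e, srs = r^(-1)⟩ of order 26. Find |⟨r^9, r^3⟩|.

13

|⟨r^9⟩| = 13 and |⟨r^3⟩| = 13, so |H| is a multiple of lcm(13, 13) = 13 and divides |G| = 26.
Closing under the operation: H = {e, r, r^2, r^3, r^4, r^5, r^6, r^7, r^8, r^9, r^10, r^11, r^12}, so |H| = 13.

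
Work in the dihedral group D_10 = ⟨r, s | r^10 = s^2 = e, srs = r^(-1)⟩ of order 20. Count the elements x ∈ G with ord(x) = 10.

4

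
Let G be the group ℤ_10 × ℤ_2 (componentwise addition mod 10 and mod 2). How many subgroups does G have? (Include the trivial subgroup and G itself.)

10

|G| = 20, so by Lagrange every subgroup order divides 20. Divisors: 1, 2, 4, 5, 10, 20.
Subgroups by order — order 1: 1; order 2: 3; order 4: 1; order 5: 1; order 10: 3; order 20: 1.
Total: 1 + 3 + 1 + 1 + 3 + 1 = 10.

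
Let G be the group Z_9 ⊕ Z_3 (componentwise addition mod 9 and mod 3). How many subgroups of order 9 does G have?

4

|G| = 27 and 9 | 27, so subgroups of order 9 are possible by Lagrange.
The subgroups of order 9 are: {(0,0), (0,1), (0,2), (3,0), (3,1), (3,2), (6,0), (6,1), (6,2)}; {(0,0), (1,0), (2,0), (3,0), (4,0), (5,0), (6,0), (7,0), (8,0)}; {(0,0), (1,1), (2,2), (3,0), (4,1), (5,2), (6,0), (7,1), (8,2)}; {(0,0), (1,2), (2,1), (3,0), (4,2), (5,1), (6,0), (7,2), (8,1)}.
So G has 4 subgroups of order 9.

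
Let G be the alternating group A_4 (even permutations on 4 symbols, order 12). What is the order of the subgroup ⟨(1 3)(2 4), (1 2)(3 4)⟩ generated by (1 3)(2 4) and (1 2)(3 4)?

|⟨(1 3)(2 4)⟩| = 2 and |⟨(1 2)(3 4)⟩| = 2, so |H| is a multiple of lcm(2, 2) = 2 and divides |G| = 12.
Closing under the operation: H = {e, (1 2)(3 4), (1 3)(2 4), (1 4)(2 3)}, so |H| = 4.

4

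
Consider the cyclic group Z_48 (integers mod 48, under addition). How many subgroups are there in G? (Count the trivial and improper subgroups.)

10

A cyclic group of order 48 has exactly one subgroup for each divisor of 48.
Divisors of 48: 1, 2, 3, 4, 6, 8, 12, 16, 24, 48.
So Z_48 has 10 subgroups.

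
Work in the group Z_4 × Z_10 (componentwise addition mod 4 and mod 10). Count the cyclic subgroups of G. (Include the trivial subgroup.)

Group the elements of G by the cyclic subgroup they generate; each cyclic subgroup of order d accounts for φ(d) elements.
Cyclic subgroups by order — order 1: 1; order 2: 3; order 4: 2; order 5: 1; order 10: 3; order 20: 2.
Total: 12.

12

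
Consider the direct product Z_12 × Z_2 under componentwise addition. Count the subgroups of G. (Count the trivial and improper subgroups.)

16

|G| = 24, so by Lagrange every subgroup order divides 24. Divisors: 1, 2, 3, 4, 6, 8, 12, 24.
Subgroups by order — order 1: 1; order 2: 3; order 3: 1; order 4: 3; order 6: 3; order 8: 1; order 12: 3; order 24: 1.
Total: 1 + 3 + 1 + 3 + 3 + 1 + 3 + 1 = 16.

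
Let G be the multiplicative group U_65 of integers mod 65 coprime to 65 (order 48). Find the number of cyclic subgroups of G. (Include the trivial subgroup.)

Group the elements of G by the cyclic subgroup they generate; each cyclic subgroup of order d accounts for φ(d) elements.
Cyclic subgroups by order — order 1: 1; order 2: 3; order 3: 1; order 4: 6; order 6: 3; order 12: 6.
Total: 20.

20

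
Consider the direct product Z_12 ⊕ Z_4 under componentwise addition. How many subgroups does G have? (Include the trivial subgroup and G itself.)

|G| = 48, so by Lagrange every subgroup order divides 48. Divisors: 1, 2, 3, 4, 6, 8, 12, 16, 24, 48.
Subgroups by order — order 1: 1; order 2: 3; order 3: 1; order 4: 7; order 6: 3; order 8: 3; order 12: 7; order 16: 1; order 24: 3; order 48: 1.
Total: 1 + 3 + 1 + 7 + 3 + 3 + 7 + 1 + 3 + 1 = 30.

30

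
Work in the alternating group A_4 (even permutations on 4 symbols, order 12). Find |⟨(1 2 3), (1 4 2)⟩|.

12

|⟨(1 2 3)⟩| = 3 and |⟨(1 4 2)⟩| = 3, so |H| is a multiple of lcm(3, 3) = 3 and divides |G| = 12.
Closing {(1 2 3), (1 4 2)} under the group operation gives all of G, so |H| = 12.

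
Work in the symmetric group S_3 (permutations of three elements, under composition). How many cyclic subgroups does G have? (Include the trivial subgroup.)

Group the elements of G by the cyclic subgroup they generate; each cyclic subgroup of order d accounts for φ(d) elements.
Cyclic subgroups by order — order 1: 1; order 2: 3; order 3: 1.
Total: 5.

5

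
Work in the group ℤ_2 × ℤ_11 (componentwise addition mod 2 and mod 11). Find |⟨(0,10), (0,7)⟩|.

11

|⟨(0,10)⟩| = 11 and |⟨(0,7)⟩| = 11, so |H| is a multiple of lcm(11, 11) = 11 and divides |G| = 22.
Closing under the operation: H = {(0,0), (0,1), (0,2), (0,3), (0,4), (0,5), (0,6), (0,7), (0,8), (0,9), (0,10)}, so |H| = 11.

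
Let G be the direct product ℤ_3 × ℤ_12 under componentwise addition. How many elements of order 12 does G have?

An element (a,b) has order lcm(ord(a), ord(b)); count pairs with lcm equal to 12.
Enumerating gives 16 such elements.

16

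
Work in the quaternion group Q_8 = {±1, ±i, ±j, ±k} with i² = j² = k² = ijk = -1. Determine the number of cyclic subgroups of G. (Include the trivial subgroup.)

A cyclic subgroup of order d is generated by each of its φ(d) elements of order d, so the cyclic subgroups of order d number (#elements of order d)/φ(d).
Cyclic subgroups by order — order 1: 1; order 2: 1; order 4: 3.
Total: 5.

5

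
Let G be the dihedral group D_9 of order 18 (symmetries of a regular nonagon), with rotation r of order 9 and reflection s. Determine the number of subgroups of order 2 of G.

9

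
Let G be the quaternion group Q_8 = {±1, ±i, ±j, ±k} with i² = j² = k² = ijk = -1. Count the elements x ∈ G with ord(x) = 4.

The elements of order 4 are: i, -i, j, -j, k, -k.
That's 6.

6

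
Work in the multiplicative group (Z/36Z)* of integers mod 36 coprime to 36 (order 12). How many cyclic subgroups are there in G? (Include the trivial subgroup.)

8

A cyclic subgroup of order d is generated by each of its φ(d) elements of order d, so the cyclic subgroups of order d number (#elements of order d)/φ(d).
Cyclic subgroups by order — order 1: 1; order 2: 3; order 3: 1; order 6: 3.
Total: 8.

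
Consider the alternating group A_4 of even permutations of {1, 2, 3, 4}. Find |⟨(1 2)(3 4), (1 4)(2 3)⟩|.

4

|⟨(1 2)(3 4)⟩| = 2 and |⟨(1 4)(2 3)⟩| = 2, so |H| is a multiple of lcm(2, 2) = 2 and divides |G| = 12.
Closing under the operation: H = {e, (1 2)(3 4), (1 3)(2 4), (1 4)(2 3)}, so |H| = 4.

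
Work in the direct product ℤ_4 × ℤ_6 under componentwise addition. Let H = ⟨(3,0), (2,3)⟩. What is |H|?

|⟨(3,0)⟩| = 4 and |⟨(2,3)⟩| = 2, so |H| is a multiple of lcm(4, 2) = 4 and divides |G| = 24.
Closing under the operation: H = {(0,0), (0,3), (1,0), (1,3), (2,0), (2,3), (3,0), (3,3)}, so |H| = 8.

8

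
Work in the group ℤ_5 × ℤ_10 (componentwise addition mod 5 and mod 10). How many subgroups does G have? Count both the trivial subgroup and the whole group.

|G| = 50, so by Lagrange every subgroup order divides 50. Divisors: 1, 2, 5, 10, 25, 50.
Subgroups by order — order 1: 1; order 2: 1; order 5: 6; order 10: 6; order 25: 1; order 50: 1.
Total: 1 + 1 + 6 + 6 + 1 + 1 = 16.

16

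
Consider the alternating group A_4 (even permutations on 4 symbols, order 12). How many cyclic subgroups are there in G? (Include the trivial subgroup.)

8

Group the elements of G by the cyclic subgroup they generate; each cyclic subgroup of order d accounts for φ(d) elements.
Cyclic subgroups by order — order 1: 1; order 2: 3; order 3: 4.
Total: 8.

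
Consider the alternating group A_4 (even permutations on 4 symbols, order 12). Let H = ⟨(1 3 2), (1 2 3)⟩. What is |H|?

3

|⟨(1 3 2)⟩| = 3 and |⟨(1 2 3)⟩| = 3, so |H| is a multiple of lcm(3, 3) = 3 and divides |G| = 12.
Closing under the operation: H = {e, (1 2 3), (1 3 2)}, so |H| = 3.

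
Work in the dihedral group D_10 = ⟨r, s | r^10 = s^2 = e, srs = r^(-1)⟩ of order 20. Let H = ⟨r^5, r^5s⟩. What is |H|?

4

|⟨r^5⟩| = 2 and |⟨r^5s⟩| = 2, so |H| is a multiple of lcm(2, 2) = 2 and divides |G| = 20.
Closing under the operation: H = {e, r^5, s, r^5s}, so |H| = 4.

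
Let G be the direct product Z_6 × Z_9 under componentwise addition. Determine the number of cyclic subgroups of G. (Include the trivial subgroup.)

Each element a generates a cyclic subgroup ⟨a⟩; distinct elements may generate the same one (a cyclic group of order d has φ(d) generators).
Cyclic subgroups by order — order 1: 1; order 2: 1; order 3: 4; order 6: 4; order 9: 3; order 18: 3.
Total: 16.

16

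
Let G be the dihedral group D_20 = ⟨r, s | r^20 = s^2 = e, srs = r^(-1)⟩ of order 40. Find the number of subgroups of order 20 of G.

3

|G| = 40 and 20 | 40, so subgroups of order 20 are possible by Lagrange.
The subgroups of order 20 are: {e, r, r^2, r^3, r^4, r^5, r^6, r^7, r^8, r^9, r^10, r^11, r^12, r^13, r^14, r^15, r^16, r^17, r^18, r^19}; {e, r^2, r^4, r^6, r^8, r^10, r^12, r^14, r^16, r^18, s, r^2s, r^4s, r^6s, r^8s, r^10s, r^12s, r^14s, r^16s, r^18s}; {e, r^2, r^4, r^6, r^8, r^10, r^12, r^14, r^16, r^18, rs, r^3s, r^5s, r^7s, r^9s, r^11s, r^13s, r^15s, r^17s, r^19s}.
So G has 3 subgroups of order 20.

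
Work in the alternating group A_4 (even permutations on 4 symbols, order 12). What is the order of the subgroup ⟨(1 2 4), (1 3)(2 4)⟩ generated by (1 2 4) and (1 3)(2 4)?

12

|⟨(1 2 4)⟩| = 3 and |⟨(1 3)(2 4)⟩| = 2, so |H| is a multiple of lcm(3, 2) = 6 and divides |G| = 12.
Closing {(1 2 4), (1 3)(2 4)} under the group operation gives all of G, so |H| = 12.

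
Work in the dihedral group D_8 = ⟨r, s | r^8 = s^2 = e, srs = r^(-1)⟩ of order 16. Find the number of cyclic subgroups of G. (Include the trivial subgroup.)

12

A cyclic subgroup of order d is generated by each of its φ(d) elements of order d, so the cyclic subgroups of order d number (#elements of order d)/φ(d).
Cyclic subgroups by order — order 1: 1; order 2: 9; order 4: 1; order 8: 1.
Total: 12.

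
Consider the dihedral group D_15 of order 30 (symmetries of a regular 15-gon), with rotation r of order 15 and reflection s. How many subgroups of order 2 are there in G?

15

|G| = 30 and 2 | 30, so subgroups of order 2 are possible by Lagrange.
The subgroups of order 2 are: {e, r^10s}; {e, r^11s}; {e, r^12s}; {e, r^13s}; … (15 in all).
So G has 15 subgroups of order 2.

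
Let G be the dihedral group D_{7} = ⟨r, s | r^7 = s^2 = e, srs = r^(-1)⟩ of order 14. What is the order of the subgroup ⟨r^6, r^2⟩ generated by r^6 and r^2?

7

|⟨r^6⟩| = 7 and |⟨r^2⟩| = 7, so |H| is a multiple of lcm(7, 7) = 7 and divides |G| = 14.
Closing under the operation: H = {e, r, r^2, r^3, r^4, r^5, r^6}, so |H| = 7.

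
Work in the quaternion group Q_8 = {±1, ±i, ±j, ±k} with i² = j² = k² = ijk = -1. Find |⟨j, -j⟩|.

|⟨j⟩| = 4 and |⟨-j⟩| = 4, so |H| is a multiple of lcm(4, 4) = 4 and divides |G| = 8.
Closing under the operation: H = {1, -1, j, -j}, so |H| = 4.

4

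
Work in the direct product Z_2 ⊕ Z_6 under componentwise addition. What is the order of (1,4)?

The order of (1,4) in Z_2 × Z_6 is lcm(ord(1) in Z_2, ord(4) in Z_6).
ord(1) = 2 and ord(4) = 3, so |⟨(1,4)⟩| = lcm(2, 3) = 6.

6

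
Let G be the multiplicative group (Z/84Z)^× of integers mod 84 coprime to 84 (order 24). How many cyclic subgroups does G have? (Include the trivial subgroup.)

16

Each element a generates a cyclic subgroup ⟨a⟩; distinct elements may generate the same one (a cyclic group of order d has φ(d) generators).
Cyclic subgroups by order — order 1: 1; order 2: 7; order 3: 1; order 6: 7.
Total: 16.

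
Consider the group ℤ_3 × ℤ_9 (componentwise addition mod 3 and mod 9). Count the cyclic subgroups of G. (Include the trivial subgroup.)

8

Each element a generates a cyclic subgroup ⟨a⟩; distinct elements may generate the same one (a cyclic group of order d has φ(d) generators).
Cyclic subgroups by order — order 1: 1; order 3: 4; order 9: 3.
Total: 8.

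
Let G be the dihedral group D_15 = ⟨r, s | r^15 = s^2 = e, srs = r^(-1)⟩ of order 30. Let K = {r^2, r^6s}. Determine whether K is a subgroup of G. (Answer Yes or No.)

No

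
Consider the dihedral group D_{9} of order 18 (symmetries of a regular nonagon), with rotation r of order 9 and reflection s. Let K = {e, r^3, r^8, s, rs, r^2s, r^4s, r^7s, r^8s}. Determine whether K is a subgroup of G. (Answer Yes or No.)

r^8 ∈ K but its inverse r ∉ K, so K is not a subgroup.

No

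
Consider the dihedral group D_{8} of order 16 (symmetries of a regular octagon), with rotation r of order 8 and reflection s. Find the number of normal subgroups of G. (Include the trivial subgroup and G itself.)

7

G has 19 subgroups. Checking conjugation-invariance by order — order 1: 1/1 normal; order 2: 1/9 normal; order 4: 1/5 normal; order 8: 3/3 normal; order 16: 1/1 normal.
Total normal subgroups: 7.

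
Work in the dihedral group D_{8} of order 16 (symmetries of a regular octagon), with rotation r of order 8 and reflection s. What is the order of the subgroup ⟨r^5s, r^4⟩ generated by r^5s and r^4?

|⟨r^5s⟩| = 2 and |⟨r^4⟩| = 2, so |H| is a multiple of lcm(2, 2) = 2 and divides |G| = 16.
Closing under the operation: H = {e, r^4, rs, r^5s}, so |H| = 4.

4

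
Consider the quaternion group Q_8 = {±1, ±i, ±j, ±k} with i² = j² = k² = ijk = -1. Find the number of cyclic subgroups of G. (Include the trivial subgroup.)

Each element a generates a cyclic subgroup ⟨a⟩; distinct elements may generate the same one (a cyclic group of order d has φ(d) generators).
Cyclic subgroups by order — order 1: 1; order 2: 1; order 4: 3.
Total: 5.

5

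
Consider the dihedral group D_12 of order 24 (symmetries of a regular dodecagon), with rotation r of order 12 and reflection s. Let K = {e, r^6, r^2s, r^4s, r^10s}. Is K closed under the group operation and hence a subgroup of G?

|K| = 5 does not divide |G| = 24, so by Lagrange K is not a subgroup.

No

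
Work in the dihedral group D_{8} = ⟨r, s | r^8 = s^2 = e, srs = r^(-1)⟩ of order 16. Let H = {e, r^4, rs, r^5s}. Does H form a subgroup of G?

Yes

|H| = 4 divides |G| = 16, consistent with Lagrange.
H contains the identity, every element's inverse is in H, and H is closed under ·: it is a subgroup.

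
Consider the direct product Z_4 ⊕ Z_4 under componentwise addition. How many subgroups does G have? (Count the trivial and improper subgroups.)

|G| = 16, so by Lagrange every subgroup order divides 16. Divisors: 1, 2, 4, 8, 16.
Subgroups by order — order 1: 1; order 2: 3; order 4: 7; order 8: 3; order 16: 1.
Total: 1 + 3 + 7 + 3 + 1 = 15.

15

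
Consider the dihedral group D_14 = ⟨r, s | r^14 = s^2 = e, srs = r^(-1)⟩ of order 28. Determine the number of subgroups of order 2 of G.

|G| = 28 and 2 | 28, so subgroups of order 2 are possible by Lagrange.
The subgroups of order 2 are: {e, r^10s}; {e, r^11s}; {e, r^12s}; {e, r^13s}; … (15 in all).
So G has 15 subgroups of order 2.

15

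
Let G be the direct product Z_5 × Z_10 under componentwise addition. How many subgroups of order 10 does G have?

|G| = 50 and 10 | 50, so subgroups of order 10 are possible by Lagrange.
The subgroups of order 10 are: {(0,0), (0,1), (0,2), (0,3), (0,4), (0,5), (0,6), (0,7), (0,8), (0,9)}; {(0,0), (0,5), (1,0), (1,5), (2,0), (2,5), (3,0), (3,5), (4,0), (4,5)}; {(0,0), (0,5), (1,1), (1,6), (2,2), (2,7), (3,3), (3,8), (4,4), (4,9)}; {(0,0), (0,5), (1,2), (1,7), (2,4), (2,9), (3,1), (3,6), (4,3), (4,8)}; … (6 in all).
So G has 6 subgroups of order 10.

6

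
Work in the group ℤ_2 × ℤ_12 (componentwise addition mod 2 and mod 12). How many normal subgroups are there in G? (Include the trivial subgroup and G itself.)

16

G is abelian, so every subgroup is normal.
G has 16 subgroups in total, hence 16 normal subgroups.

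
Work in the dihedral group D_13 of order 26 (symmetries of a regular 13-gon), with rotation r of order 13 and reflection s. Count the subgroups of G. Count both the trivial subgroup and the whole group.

|G| = 26, so by Lagrange every subgroup order divides 26. Divisors: 1, 2, 13, 26.
Subgroups by order — order 1: 1; order 2: 13; order 13: 1; order 26: 1.
Total: 1 + 13 + 1 + 1 = 16.

16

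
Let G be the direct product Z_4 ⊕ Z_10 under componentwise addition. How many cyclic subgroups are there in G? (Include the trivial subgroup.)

Each element a generates a cyclic subgroup ⟨a⟩; distinct elements may generate the same one (a cyclic group of order d has φ(d) generators).
Cyclic subgroups by order — order 1: 1; order 2: 3; order 4: 2; order 5: 1; order 10: 3; order 20: 2.
Total: 12.

12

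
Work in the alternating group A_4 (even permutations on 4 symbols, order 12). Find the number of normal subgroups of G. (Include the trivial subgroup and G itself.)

G has 10 subgroups. Checking conjugation-invariance by order — order 1: 1/1 normal; order 2: 0/3 normal; order 3: 0/4 normal; order 4: 1/1 normal; order 12: 1/1 normal.
Total normal subgroups: 3.

3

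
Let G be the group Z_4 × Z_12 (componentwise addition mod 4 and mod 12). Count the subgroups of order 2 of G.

3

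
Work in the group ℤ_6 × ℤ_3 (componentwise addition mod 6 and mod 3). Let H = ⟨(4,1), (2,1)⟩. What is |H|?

|⟨(4,1)⟩| = 3 and |⟨(2,1)⟩| = 3, so |H| is a multiple of lcm(3, 3) = 3 and divides |G| = 18.
Closing under the operation: H = {(0,0), (0,1), (0,2), (2,0), (2,1), (2,2), (4,0), (4,1), (4,2)}, so |H| = 9.

9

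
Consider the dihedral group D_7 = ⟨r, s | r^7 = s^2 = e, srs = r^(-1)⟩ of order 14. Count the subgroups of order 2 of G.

|G| = 14 and 2 | 14, so subgroups of order 2 are possible by Lagrange.
The subgroups of order 2 are: {e, r^2s}; {e, r^3s}; {e, r^4s}; {e, r^5s}; … (7 in all).
So G has 7 subgroups of order 2.

7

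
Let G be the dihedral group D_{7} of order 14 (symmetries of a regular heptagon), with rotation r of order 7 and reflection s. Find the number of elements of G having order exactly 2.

The elements of order 2 are: s, rs, r^2s, r^3s, r^4s, r^5s, r^6s.
That's 7.

7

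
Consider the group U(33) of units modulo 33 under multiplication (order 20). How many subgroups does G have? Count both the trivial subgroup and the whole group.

|G| = 20, so by Lagrange every subgroup order divides 20. Divisors: 1, 2, 4, 5, 10, 20.
Subgroups by order — order 1: 1; order 2: 3; order 4: 1; order 5: 1; order 10: 3; order 20: 1.
Total: 1 + 3 + 1 + 1 + 3 + 1 = 10.

10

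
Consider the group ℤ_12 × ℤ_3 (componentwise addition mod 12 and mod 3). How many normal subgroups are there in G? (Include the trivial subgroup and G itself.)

G is abelian, so every subgroup is normal.
G has 18 subgroups in total, hence 18 normal subgroups.

18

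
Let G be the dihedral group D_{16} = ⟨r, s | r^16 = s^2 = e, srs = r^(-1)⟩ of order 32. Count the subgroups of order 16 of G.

3

|G| = 32 and 16 | 32, so subgroups of order 16 are possible by Lagrange.
The subgroups of order 16 are: {e, r, r^2, r^3, r^4, r^5, r^6, r^7, r^8, r^9, r^10, r^11, r^12, r^13, r^14, r^15}; {e, r^2, r^4, r^6, r^8, r^10, r^12, r^14, s, r^2s, r^4s, r^6s, r^8s, r^10s, r^12s, r^14s}; {e, r^2, r^4, r^6, r^8, r^10, r^12, r^14, rs, r^3s, r^5s, r^7s, r^9s, r^11s, r^13s, r^15s}.
So G has 3 subgroups of order 16.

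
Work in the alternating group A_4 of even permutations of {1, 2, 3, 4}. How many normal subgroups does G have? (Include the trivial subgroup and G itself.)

3

G has 10 subgroups. Checking conjugation-invariance by order — order 1: 1/1 normal; order 2: 0/3 normal; order 3: 0/4 normal; order 4: 1/1 normal; order 12: 1/1 normal.
Total normal subgroups: 3.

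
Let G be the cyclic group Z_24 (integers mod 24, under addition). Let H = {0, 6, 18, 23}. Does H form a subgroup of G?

23 ∈ H but its inverse 1 ∉ H, so H is not a subgroup.

No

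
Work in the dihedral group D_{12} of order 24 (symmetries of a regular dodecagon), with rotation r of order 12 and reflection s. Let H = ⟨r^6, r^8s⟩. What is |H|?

4

|⟨r^6⟩| = 2 and |⟨r^8s⟩| = 2, so |H| is a multiple of lcm(2, 2) = 2 and divides |G| = 24.
Closing under the operation: H = {e, r^6, r^2s, r^8s}, so |H| = 4.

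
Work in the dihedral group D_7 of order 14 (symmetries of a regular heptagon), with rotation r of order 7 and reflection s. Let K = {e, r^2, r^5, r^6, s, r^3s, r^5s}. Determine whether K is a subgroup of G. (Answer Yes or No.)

r^6 ∈ K but its inverse r ∉ K, so K is not a subgroup.

No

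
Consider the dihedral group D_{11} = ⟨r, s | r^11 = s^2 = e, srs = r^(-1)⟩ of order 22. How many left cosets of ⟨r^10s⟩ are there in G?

11

|⟨r^10s⟩| = 2 and |G| = 22.
By Lagrange, [G : H] = |G|/|H| = 22/2 = 11.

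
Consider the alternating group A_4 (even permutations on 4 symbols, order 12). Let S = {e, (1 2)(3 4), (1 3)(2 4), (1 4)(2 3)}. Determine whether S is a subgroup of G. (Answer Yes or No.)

Yes

|S| = 4 divides |G| = 12, consistent with Lagrange.
S contains the identity, every element's inverse is in S, and S is closed under ∘: it is a subgroup.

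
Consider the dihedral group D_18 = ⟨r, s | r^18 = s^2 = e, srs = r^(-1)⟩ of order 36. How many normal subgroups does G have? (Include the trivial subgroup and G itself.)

G has 45 subgroups. Checking conjugation-invariance by order — order 1: 1/1 normal; order 2: 1/19 normal; order 3: 1/1 normal; order 4: 0/9 normal; order 6: 1/7 normal; order 9: 1/1 normal; order 12: 0/3 normal; order 18: 3/3 normal; order 36: 1/1 normal.
Total normal subgroups: 9.

9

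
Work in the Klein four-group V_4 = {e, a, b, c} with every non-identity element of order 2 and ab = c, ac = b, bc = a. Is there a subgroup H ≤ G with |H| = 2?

Yes

2 | 4. A subgroup of order 2 is {e, a}.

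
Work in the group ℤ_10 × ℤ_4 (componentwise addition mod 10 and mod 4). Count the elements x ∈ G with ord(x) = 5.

An element (a,b) has order lcm(ord(a), ord(b)); count pairs with lcm equal to 5.
Enumerating gives 4 such elements.

4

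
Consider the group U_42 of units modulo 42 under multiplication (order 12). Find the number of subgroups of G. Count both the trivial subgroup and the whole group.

10

|G| = 12, so by Lagrange every subgroup order divides 12. Divisors: 1, 2, 3, 4, 6, 12.
Subgroups by order — order 1: 1; order 2: 3; order 3: 1; order 4: 1; order 6: 3; order 12: 1.
Total: 1 + 3 + 1 + 1 + 3 + 1 = 10.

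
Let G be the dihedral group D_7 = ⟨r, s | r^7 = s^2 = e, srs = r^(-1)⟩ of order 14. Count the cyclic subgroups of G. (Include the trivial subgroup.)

Group the elements of G by the cyclic subgroup they generate; each cyclic subgroup of order d accounts for φ(d) elements.
Cyclic subgroups by order — order 1: 1; order 2: 7; order 7: 1.
Total: 9.

9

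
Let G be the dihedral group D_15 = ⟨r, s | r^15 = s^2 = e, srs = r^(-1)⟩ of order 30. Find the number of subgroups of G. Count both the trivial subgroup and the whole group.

28

|G| = 30, so by Lagrange every subgroup order divides 30. Divisors: 1, 2, 3, 5, 6, 10, 15, 30.
Subgroups by order — order 1: 1; order 2: 15; order 3: 1; order 5: 1; order 6: 5; order 10: 3; order 15: 1; order 30: 1.
Total: 1 + 15 + 1 + 1 + 5 + 3 + 1 + 1 = 28.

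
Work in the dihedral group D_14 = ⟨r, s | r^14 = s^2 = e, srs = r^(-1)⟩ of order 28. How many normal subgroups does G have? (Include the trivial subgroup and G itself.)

7

G has 28 subgroups. Checking conjugation-invariance by order — order 1: 1/1 normal; order 2: 1/15 normal; order 4: 0/7 normal; order 7: 1/1 normal; order 14: 3/3 normal; order 28: 1/1 normal.
Total normal subgroups: 7.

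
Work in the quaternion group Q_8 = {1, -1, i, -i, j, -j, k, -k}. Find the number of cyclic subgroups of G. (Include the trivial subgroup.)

5

Group the elements of G by the cyclic subgroup they generate; each cyclic subgroup of order d accounts for φ(d) elements.
Cyclic subgroups by order — order 1: 1; order 2: 1; order 4: 3.
Total: 5.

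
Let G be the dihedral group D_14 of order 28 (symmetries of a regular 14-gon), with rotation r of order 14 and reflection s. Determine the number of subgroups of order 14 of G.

3

|G| = 28 and 14 | 28, so subgroups of order 14 are possible by Lagrange.
The subgroups of order 14 are: {e, r, r^2, r^3, r^4, r^5, r^6, r^7, r^8, r^9, r^10, r^11, r^12, r^13}; {e, r^2, r^4, r^6, r^8, r^10, r^12, s, r^2s, r^4s, r^6s, r^8s, r^10s, r^12s}; {e, r^2, r^4, r^6, r^8, r^10, r^12, rs, r^3s, r^5s, r^7s, r^9s, r^11s, r^13s}.
So G has 3 subgroups of order 14.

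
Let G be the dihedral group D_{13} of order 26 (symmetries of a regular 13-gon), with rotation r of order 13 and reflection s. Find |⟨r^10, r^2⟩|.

13

|⟨r^10⟩| = 13 and |⟨r^2⟩| = 13, so |H| is a multiple of lcm(13, 13) = 13 and divides |G| = 26.
Closing under the operation: H = {e, r, r^2, r^3, r^4, r^5, r^6, r^7, r^8, r^9, r^10, r^11, r^12}, so |H| = 13.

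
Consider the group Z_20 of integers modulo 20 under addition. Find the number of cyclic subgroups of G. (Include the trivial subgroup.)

6

Each element a generates a cyclic subgroup ⟨a⟩; distinct elements may generate the same one (a cyclic group of order d has φ(d) generators).
Cyclic subgroups by order — order 1: 1; order 2: 1; order 4: 1; order 5: 1; order 10: 1; order 20: 1.
Total: 6.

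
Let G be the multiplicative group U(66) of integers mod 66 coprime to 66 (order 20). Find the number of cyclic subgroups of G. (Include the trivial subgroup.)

8

A cyclic subgroup of order d is generated by each of its φ(d) elements of order d, so the cyclic subgroups of order d number (#elements of order d)/φ(d).
Cyclic subgroups by order — order 1: 1; order 2: 3; order 5: 1; order 10: 3.
Total: 8.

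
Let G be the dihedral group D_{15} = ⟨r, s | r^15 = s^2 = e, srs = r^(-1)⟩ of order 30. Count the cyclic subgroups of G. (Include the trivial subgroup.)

A cyclic subgroup of order d is generated by each of its φ(d) elements of order d, so the cyclic subgroups of order d number (#elements of order d)/φ(d).
Cyclic subgroups by order — order 1: 1; order 2: 15; order 3: 1; order 5: 1; order 15: 1.
Total: 19.

19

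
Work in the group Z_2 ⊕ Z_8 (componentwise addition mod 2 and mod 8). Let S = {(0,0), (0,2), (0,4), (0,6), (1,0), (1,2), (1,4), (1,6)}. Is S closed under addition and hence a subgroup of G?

Yes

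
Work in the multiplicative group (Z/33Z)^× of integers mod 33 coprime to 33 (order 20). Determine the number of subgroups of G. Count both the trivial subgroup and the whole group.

10

|G| = 20, so by Lagrange every subgroup order divides 20. Divisors: 1, 2, 4, 5, 10, 20.
Subgroups by order — order 1: 1; order 2: 3; order 4: 1; order 5: 1; order 10: 3; order 20: 1.
Total: 1 + 3 + 1 + 1 + 3 + 1 = 10.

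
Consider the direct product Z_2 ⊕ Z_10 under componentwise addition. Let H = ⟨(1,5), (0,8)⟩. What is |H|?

10

|⟨(1,5)⟩| = 2 and |⟨(0,8)⟩| = 5, so |H| is a multiple of lcm(2, 5) = 10 and divides |G| = 20.
Closing under the operation: H = {(0,0), (0,2), (0,4), (0,6), (0,8), (1,1), (1,3), (1,5), (1,7), (1,9)}, so |H| = 10.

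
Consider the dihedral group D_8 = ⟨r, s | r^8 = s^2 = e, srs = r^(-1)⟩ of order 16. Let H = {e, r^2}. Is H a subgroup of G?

No

r^2 ∈ H but its inverse r^6 ∉ H, so H is not a subgroup.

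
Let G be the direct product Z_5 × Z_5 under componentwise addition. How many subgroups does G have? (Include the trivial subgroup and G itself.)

8

|G| = 25, so by Lagrange every subgroup order divides 25. Divisors: 1, 5, 25.
Subgroups by order — order 1: 1; order 5: 6; order 25: 1.
Total: 1 + 6 + 1 = 8.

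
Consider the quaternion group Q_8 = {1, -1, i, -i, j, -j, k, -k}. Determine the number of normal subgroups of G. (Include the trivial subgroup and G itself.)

6

G has 6 subgroups. Checking conjugation-invariance by order — order 1: 1/1 normal; order 2: 1/1 normal; order 4: 3/3 normal; order 8: 1/1 normal.
Total normal subgroups: 6.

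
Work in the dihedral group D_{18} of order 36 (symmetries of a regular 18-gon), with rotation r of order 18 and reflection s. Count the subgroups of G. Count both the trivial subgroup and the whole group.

45

|G| = 36, so by Lagrange every subgroup order divides 36. Divisors: 1, 2, 3, 4, 6, 9, 12, 18, 36.
Subgroups by order — order 1: 1; order 2: 19; order 3: 1; order 4: 9; order 6: 7; order 9: 1; order 12: 3; order 18: 3; order 36: 1.
Total: 1 + 19 + 1 + 9 + 7 + 1 + 3 + 3 + 1 = 45.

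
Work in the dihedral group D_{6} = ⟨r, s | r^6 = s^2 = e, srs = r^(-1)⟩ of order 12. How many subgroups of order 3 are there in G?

|G| = 12 and 3 | 12, so subgroups of order 3 are possible by Lagrange.
The subgroups of order 3 are: {e, r^2, r^4}.
So G has 1 subgroup of order 3.

1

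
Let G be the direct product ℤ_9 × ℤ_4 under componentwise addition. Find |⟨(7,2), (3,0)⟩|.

18

|⟨(7,2)⟩| = 18 and |⟨(3,0)⟩| = 3, so |H| is a multiple of lcm(18, 3) = 18 and divides |G| = 36.
Closing under the operation: H = {(0,0), (0,2), (1,0), (1,2), (2,0), (2,2), (3,0), (3,2), (4,0), (4,2), (5,0), (5,2), (6,0), (6,2), (7,0), (7,2), (8,0), (8,2)}, so |H| = 18.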